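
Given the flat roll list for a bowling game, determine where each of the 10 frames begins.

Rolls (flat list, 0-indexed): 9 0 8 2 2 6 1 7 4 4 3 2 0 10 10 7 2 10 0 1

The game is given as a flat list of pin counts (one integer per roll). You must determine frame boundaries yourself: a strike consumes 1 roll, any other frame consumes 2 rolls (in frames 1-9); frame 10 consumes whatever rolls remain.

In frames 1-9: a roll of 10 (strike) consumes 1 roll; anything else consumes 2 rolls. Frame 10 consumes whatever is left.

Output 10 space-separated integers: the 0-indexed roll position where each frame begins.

Frame 1 starts at roll index 0: rolls=9,0 (sum=9), consumes 2 rolls
Frame 2 starts at roll index 2: rolls=8,2 (sum=10), consumes 2 rolls
Frame 3 starts at roll index 4: rolls=2,6 (sum=8), consumes 2 rolls
Frame 4 starts at roll index 6: rolls=1,7 (sum=8), consumes 2 rolls
Frame 5 starts at roll index 8: rolls=4,4 (sum=8), consumes 2 rolls
Frame 6 starts at roll index 10: rolls=3,2 (sum=5), consumes 2 rolls
Frame 7 starts at roll index 12: rolls=0,10 (sum=10), consumes 2 rolls
Frame 8 starts at roll index 14: roll=10 (strike), consumes 1 roll
Frame 9 starts at roll index 15: rolls=7,2 (sum=9), consumes 2 rolls
Frame 10 starts at roll index 17: 3 remaining rolls

Answer: 0 2 4 6 8 10 12 14 15 17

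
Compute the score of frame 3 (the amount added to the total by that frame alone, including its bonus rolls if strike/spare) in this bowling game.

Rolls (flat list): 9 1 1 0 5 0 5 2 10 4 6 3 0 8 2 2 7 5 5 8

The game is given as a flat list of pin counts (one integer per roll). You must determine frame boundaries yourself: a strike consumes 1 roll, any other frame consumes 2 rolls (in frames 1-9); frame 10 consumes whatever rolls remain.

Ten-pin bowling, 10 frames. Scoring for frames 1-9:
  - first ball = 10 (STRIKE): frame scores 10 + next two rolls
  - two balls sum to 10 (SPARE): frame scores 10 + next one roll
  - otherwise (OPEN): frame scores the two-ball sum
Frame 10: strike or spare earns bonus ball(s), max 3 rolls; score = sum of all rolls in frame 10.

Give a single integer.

Frame 1: SPARE (9+1=10). 10 + next roll (1) = 11. Cumulative: 11
Frame 2: OPEN (1+0=1). Cumulative: 12
Frame 3: OPEN (5+0=5). Cumulative: 17
Frame 4: OPEN (5+2=7). Cumulative: 24
Frame 5: STRIKE. 10 + next two rolls (4+6) = 20. Cumulative: 44

Answer: 5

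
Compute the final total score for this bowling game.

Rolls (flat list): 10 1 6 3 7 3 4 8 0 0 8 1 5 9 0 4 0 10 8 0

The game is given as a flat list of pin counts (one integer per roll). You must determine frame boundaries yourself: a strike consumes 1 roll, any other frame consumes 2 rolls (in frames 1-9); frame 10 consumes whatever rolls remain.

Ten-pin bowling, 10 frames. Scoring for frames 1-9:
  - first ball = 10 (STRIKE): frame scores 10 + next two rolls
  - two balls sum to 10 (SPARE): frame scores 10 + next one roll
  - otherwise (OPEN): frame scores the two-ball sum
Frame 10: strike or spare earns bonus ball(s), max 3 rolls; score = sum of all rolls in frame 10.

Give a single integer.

Frame 1: STRIKE. 10 + next two rolls (1+6) = 17. Cumulative: 17
Frame 2: OPEN (1+6=7). Cumulative: 24
Frame 3: SPARE (3+7=10). 10 + next roll (3) = 13. Cumulative: 37
Frame 4: OPEN (3+4=7). Cumulative: 44
Frame 5: OPEN (8+0=8). Cumulative: 52
Frame 6: OPEN (0+8=8). Cumulative: 60
Frame 7: OPEN (1+5=6). Cumulative: 66
Frame 8: OPEN (9+0=9). Cumulative: 75
Frame 9: OPEN (4+0=4). Cumulative: 79
Frame 10: STRIKE. Sum of all frame-10 rolls (10+8+0) = 18. Cumulative: 97

Answer: 97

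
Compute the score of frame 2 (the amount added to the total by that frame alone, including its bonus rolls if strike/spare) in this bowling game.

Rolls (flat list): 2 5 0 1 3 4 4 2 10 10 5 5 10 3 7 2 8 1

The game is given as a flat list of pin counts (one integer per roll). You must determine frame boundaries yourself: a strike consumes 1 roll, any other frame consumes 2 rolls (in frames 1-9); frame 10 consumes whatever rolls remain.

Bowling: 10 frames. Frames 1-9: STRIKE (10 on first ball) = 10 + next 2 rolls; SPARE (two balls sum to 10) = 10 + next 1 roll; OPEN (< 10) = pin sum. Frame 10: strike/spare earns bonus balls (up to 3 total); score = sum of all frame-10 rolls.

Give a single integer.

Frame 1: OPEN (2+5=7). Cumulative: 7
Frame 2: OPEN (0+1=1). Cumulative: 8
Frame 3: OPEN (3+4=7). Cumulative: 15
Frame 4: OPEN (4+2=6). Cumulative: 21

Answer: 1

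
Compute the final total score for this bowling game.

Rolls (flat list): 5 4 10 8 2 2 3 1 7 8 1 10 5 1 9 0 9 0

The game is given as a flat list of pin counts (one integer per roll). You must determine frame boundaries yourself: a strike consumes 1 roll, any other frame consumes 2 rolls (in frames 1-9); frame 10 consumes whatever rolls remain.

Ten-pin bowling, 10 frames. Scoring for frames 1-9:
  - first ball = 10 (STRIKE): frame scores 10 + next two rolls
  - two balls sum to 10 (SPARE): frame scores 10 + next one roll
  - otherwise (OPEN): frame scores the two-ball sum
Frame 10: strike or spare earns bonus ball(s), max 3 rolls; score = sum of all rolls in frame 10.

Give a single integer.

Answer: 103

Derivation:
Frame 1: OPEN (5+4=9). Cumulative: 9
Frame 2: STRIKE. 10 + next two rolls (8+2) = 20. Cumulative: 29
Frame 3: SPARE (8+2=10). 10 + next roll (2) = 12. Cumulative: 41
Frame 4: OPEN (2+3=5). Cumulative: 46
Frame 5: OPEN (1+7=8). Cumulative: 54
Frame 6: OPEN (8+1=9). Cumulative: 63
Frame 7: STRIKE. 10 + next two rolls (5+1) = 16. Cumulative: 79
Frame 8: OPEN (5+1=6). Cumulative: 85
Frame 9: OPEN (9+0=9). Cumulative: 94
Frame 10: OPEN. Sum of all frame-10 rolls (9+0) = 9. Cumulative: 103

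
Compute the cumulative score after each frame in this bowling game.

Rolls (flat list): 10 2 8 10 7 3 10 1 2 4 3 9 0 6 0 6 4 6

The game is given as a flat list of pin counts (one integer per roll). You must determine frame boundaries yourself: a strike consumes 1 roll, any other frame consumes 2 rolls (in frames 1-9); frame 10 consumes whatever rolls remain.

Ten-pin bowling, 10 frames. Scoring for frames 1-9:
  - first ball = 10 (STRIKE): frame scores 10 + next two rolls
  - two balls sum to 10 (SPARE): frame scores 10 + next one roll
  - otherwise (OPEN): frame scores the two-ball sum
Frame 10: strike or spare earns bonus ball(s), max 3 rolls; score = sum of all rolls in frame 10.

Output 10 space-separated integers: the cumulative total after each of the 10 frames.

Answer: 20 40 60 80 93 96 103 112 118 134

Derivation:
Frame 1: STRIKE. 10 + next two rolls (2+8) = 20. Cumulative: 20
Frame 2: SPARE (2+8=10). 10 + next roll (10) = 20. Cumulative: 40
Frame 3: STRIKE. 10 + next two rolls (7+3) = 20. Cumulative: 60
Frame 4: SPARE (7+3=10). 10 + next roll (10) = 20. Cumulative: 80
Frame 5: STRIKE. 10 + next two rolls (1+2) = 13. Cumulative: 93
Frame 6: OPEN (1+2=3). Cumulative: 96
Frame 7: OPEN (4+3=7). Cumulative: 103
Frame 8: OPEN (9+0=9). Cumulative: 112
Frame 9: OPEN (6+0=6). Cumulative: 118
Frame 10: SPARE. Sum of all frame-10 rolls (6+4+6) = 16. Cumulative: 134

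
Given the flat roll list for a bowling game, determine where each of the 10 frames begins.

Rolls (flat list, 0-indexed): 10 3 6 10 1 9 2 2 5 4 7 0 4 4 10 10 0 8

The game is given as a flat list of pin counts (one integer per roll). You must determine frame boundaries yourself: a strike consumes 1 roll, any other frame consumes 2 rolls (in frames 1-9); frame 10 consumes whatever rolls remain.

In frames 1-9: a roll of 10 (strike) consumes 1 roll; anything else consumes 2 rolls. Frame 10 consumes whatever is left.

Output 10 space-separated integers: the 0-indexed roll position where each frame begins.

Frame 1 starts at roll index 0: roll=10 (strike), consumes 1 roll
Frame 2 starts at roll index 1: rolls=3,6 (sum=9), consumes 2 rolls
Frame 3 starts at roll index 3: roll=10 (strike), consumes 1 roll
Frame 4 starts at roll index 4: rolls=1,9 (sum=10), consumes 2 rolls
Frame 5 starts at roll index 6: rolls=2,2 (sum=4), consumes 2 rolls
Frame 6 starts at roll index 8: rolls=5,4 (sum=9), consumes 2 rolls
Frame 7 starts at roll index 10: rolls=7,0 (sum=7), consumes 2 rolls
Frame 8 starts at roll index 12: rolls=4,4 (sum=8), consumes 2 rolls
Frame 9 starts at roll index 14: roll=10 (strike), consumes 1 roll
Frame 10 starts at roll index 15: 3 remaining rolls

Answer: 0 1 3 4 6 8 10 12 14 15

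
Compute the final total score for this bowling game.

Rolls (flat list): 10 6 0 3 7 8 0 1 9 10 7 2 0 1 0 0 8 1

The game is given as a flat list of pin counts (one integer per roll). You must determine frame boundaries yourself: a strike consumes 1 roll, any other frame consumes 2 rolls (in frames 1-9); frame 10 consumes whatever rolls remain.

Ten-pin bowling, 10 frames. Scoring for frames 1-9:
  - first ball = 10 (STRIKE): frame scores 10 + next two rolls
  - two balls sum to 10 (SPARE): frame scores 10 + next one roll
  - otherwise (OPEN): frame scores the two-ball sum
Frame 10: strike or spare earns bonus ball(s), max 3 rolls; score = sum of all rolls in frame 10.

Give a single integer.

Answer: 106

Derivation:
Frame 1: STRIKE. 10 + next two rolls (6+0) = 16. Cumulative: 16
Frame 2: OPEN (6+0=6). Cumulative: 22
Frame 3: SPARE (3+7=10). 10 + next roll (8) = 18. Cumulative: 40
Frame 4: OPEN (8+0=8). Cumulative: 48
Frame 5: SPARE (1+9=10). 10 + next roll (10) = 20. Cumulative: 68
Frame 6: STRIKE. 10 + next two rolls (7+2) = 19. Cumulative: 87
Frame 7: OPEN (7+2=9). Cumulative: 96
Frame 8: OPEN (0+1=1). Cumulative: 97
Frame 9: OPEN (0+0=0). Cumulative: 97
Frame 10: OPEN. Sum of all frame-10 rolls (8+1) = 9. Cumulative: 106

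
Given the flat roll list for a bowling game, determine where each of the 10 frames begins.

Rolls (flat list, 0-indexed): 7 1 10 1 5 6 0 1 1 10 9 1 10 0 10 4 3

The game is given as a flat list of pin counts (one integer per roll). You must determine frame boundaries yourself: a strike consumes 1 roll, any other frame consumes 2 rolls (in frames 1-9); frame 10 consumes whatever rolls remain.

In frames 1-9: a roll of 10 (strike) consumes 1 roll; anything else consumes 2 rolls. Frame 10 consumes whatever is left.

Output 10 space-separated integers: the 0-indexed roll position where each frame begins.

Answer: 0 2 3 5 7 9 10 12 13 15

Derivation:
Frame 1 starts at roll index 0: rolls=7,1 (sum=8), consumes 2 rolls
Frame 2 starts at roll index 2: roll=10 (strike), consumes 1 roll
Frame 3 starts at roll index 3: rolls=1,5 (sum=6), consumes 2 rolls
Frame 4 starts at roll index 5: rolls=6,0 (sum=6), consumes 2 rolls
Frame 5 starts at roll index 7: rolls=1,1 (sum=2), consumes 2 rolls
Frame 6 starts at roll index 9: roll=10 (strike), consumes 1 roll
Frame 7 starts at roll index 10: rolls=9,1 (sum=10), consumes 2 rolls
Frame 8 starts at roll index 12: roll=10 (strike), consumes 1 roll
Frame 9 starts at roll index 13: rolls=0,10 (sum=10), consumes 2 rolls
Frame 10 starts at roll index 15: 2 remaining rolls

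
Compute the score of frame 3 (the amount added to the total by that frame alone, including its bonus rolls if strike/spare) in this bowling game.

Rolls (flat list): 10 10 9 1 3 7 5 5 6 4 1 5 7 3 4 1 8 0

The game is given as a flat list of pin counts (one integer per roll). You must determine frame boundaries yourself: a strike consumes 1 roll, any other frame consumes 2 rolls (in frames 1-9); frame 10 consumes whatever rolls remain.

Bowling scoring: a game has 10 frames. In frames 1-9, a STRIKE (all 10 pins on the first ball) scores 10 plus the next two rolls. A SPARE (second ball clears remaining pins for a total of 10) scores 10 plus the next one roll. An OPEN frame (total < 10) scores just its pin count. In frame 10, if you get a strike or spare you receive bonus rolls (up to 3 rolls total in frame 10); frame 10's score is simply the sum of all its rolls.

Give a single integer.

Frame 1: STRIKE. 10 + next two rolls (10+9) = 29. Cumulative: 29
Frame 2: STRIKE. 10 + next two rolls (9+1) = 20. Cumulative: 49
Frame 3: SPARE (9+1=10). 10 + next roll (3) = 13. Cumulative: 62
Frame 4: SPARE (3+7=10). 10 + next roll (5) = 15. Cumulative: 77
Frame 5: SPARE (5+5=10). 10 + next roll (6) = 16. Cumulative: 93

Answer: 13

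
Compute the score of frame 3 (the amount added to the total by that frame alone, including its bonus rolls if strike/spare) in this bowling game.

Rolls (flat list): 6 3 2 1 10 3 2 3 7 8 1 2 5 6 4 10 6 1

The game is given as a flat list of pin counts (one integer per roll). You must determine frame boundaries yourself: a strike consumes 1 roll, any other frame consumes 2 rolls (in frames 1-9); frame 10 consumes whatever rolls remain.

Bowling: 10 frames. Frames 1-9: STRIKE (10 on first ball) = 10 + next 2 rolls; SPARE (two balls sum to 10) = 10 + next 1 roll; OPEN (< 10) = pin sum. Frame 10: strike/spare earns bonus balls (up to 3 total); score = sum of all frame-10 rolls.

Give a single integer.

Answer: 15

Derivation:
Frame 1: OPEN (6+3=9). Cumulative: 9
Frame 2: OPEN (2+1=3). Cumulative: 12
Frame 3: STRIKE. 10 + next two rolls (3+2) = 15. Cumulative: 27
Frame 4: OPEN (3+2=5). Cumulative: 32
Frame 5: SPARE (3+7=10). 10 + next roll (8) = 18. Cumulative: 50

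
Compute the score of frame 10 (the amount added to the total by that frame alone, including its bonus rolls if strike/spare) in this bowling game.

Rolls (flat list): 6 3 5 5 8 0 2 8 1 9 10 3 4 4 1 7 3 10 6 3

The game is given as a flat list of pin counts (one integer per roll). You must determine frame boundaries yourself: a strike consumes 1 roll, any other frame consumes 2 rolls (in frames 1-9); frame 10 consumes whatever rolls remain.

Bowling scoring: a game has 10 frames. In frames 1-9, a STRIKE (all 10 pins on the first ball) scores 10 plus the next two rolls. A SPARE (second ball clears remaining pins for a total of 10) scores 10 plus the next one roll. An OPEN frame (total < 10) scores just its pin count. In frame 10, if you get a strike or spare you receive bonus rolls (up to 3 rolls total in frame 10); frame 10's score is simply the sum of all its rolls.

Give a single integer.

Answer: 19

Derivation:
Frame 1: OPEN (6+3=9). Cumulative: 9
Frame 2: SPARE (5+5=10). 10 + next roll (8) = 18. Cumulative: 27
Frame 3: OPEN (8+0=8). Cumulative: 35
Frame 4: SPARE (2+8=10). 10 + next roll (1) = 11. Cumulative: 46
Frame 5: SPARE (1+9=10). 10 + next roll (10) = 20. Cumulative: 66
Frame 6: STRIKE. 10 + next two rolls (3+4) = 17. Cumulative: 83
Frame 7: OPEN (3+4=7). Cumulative: 90
Frame 8: OPEN (4+1=5). Cumulative: 95
Frame 9: SPARE (7+3=10). 10 + next roll (10) = 20. Cumulative: 115
Frame 10: STRIKE. Sum of all frame-10 rolls (10+6+3) = 19. Cumulative: 134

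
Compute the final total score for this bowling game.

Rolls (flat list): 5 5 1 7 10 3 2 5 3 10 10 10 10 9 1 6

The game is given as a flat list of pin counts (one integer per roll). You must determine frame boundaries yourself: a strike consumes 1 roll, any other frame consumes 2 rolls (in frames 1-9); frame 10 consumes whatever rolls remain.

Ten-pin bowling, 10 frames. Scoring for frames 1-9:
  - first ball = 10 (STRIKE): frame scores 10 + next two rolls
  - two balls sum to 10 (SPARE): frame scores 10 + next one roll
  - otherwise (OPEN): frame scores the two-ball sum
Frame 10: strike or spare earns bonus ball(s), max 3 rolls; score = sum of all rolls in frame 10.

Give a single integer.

Frame 1: SPARE (5+5=10). 10 + next roll (1) = 11. Cumulative: 11
Frame 2: OPEN (1+7=8). Cumulative: 19
Frame 3: STRIKE. 10 + next two rolls (3+2) = 15. Cumulative: 34
Frame 4: OPEN (3+2=5). Cumulative: 39
Frame 5: OPEN (5+3=8). Cumulative: 47
Frame 6: STRIKE. 10 + next two rolls (10+10) = 30. Cumulative: 77
Frame 7: STRIKE. 10 + next two rolls (10+10) = 30. Cumulative: 107
Frame 8: STRIKE. 10 + next two rolls (10+9) = 29. Cumulative: 136
Frame 9: STRIKE. 10 + next two rolls (9+1) = 20. Cumulative: 156
Frame 10: SPARE. Sum of all frame-10 rolls (9+1+6) = 16. Cumulative: 172

Answer: 172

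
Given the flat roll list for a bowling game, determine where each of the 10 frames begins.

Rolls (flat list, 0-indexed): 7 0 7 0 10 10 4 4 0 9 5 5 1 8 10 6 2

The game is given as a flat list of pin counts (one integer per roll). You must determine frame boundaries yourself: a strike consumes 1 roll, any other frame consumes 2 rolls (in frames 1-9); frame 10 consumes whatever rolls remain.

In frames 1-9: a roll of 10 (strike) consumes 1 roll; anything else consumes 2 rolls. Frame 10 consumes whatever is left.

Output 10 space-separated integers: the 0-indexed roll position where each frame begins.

Frame 1 starts at roll index 0: rolls=7,0 (sum=7), consumes 2 rolls
Frame 2 starts at roll index 2: rolls=7,0 (sum=7), consumes 2 rolls
Frame 3 starts at roll index 4: roll=10 (strike), consumes 1 roll
Frame 4 starts at roll index 5: roll=10 (strike), consumes 1 roll
Frame 5 starts at roll index 6: rolls=4,4 (sum=8), consumes 2 rolls
Frame 6 starts at roll index 8: rolls=0,9 (sum=9), consumes 2 rolls
Frame 7 starts at roll index 10: rolls=5,5 (sum=10), consumes 2 rolls
Frame 8 starts at roll index 12: rolls=1,8 (sum=9), consumes 2 rolls
Frame 9 starts at roll index 14: roll=10 (strike), consumes 1 roll
Frame 10 starts at roll index 15: 2 remaining rolls

Answer: 0 2 4 5 6 8 10 12 14 15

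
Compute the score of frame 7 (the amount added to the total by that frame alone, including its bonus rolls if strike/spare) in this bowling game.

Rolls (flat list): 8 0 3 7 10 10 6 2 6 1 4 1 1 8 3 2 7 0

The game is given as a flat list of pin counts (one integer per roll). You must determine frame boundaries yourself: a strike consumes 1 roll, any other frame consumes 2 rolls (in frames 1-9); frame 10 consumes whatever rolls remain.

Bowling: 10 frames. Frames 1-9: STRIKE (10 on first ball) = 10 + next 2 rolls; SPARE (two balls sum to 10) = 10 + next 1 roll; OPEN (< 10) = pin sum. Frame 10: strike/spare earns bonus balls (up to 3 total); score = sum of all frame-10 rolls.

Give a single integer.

Frame 1: OPEN (8+0=8). Cumulative: 8
Frame 2: SPARE (3+7=10). 10 + next roll (10) = 20. Cumulative: 28
Frame 3: STRIKE. 10 + next two rolls (10+6) = 26. Cumulative: 54
Frame 4: STRIKE. 10 + next two rolls (6+2) = 18. Cumulative: 72
Frame 5: OPEN (6+2=8). Cumulative: 80
Frame 6: OPEN (6+1=7). Cumulative: 87
Frame 7: OPEN (4+1=5). Cumulative: 92
Frame 8: OPEN (1+8=9). Cumulative: 101
Frame 9: OPEN (3+2=5). Cumulative: 106

Answer: 5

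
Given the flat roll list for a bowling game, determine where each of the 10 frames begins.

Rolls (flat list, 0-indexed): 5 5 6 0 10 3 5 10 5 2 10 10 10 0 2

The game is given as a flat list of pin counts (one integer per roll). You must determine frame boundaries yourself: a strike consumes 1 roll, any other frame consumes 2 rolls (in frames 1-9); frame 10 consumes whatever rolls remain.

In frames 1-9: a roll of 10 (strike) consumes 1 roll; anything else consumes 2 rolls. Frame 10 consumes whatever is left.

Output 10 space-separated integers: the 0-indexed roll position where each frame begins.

Frame 1 starts at roll index 0: rolls=5,5 (sum=10), consumes 2 rolls
Frame 2 starts at roll index 2: rolls=6,0 (sum=6), consumes 2 rolls
Frame 3 starts at roll index 4: roll=10 (strike), consumes 1 roll
Frame 4 starts at roll index 5: rolls=3,5 (sum=8), consumes 2 rolls
Frame 5 starts at roll index 7: roll=10 (strike), consumes 1 roll
Frame 6 starts at roll index 8: rolls=5,2 (sum=7), consumes 2 rolls
Frame 7 starts at roll index 10: roll=10 (strike), consumes 1 roll
Frame 8 starts at roll index 11: roll=10 (strike), consumes 1 roll
Frame 9 starts at roll index 12: roll=10 (strike), consumes 1 roll
Frame 10 starts at roll index 13: 2 remaining rolls

Answer: 0 2 4 5 7 8 10 11 12 13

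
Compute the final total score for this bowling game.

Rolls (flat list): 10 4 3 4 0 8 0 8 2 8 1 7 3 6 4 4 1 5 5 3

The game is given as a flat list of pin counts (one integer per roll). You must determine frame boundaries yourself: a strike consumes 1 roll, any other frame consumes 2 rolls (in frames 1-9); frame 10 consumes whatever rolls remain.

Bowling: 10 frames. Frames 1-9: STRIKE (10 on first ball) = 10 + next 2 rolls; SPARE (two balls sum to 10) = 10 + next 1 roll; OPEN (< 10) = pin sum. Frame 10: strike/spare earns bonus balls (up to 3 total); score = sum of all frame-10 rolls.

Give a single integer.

Frame 1: STRIKE. 10 + next two rolls (4+3) = 17. Cumulative: 17
Frame 2: OPEN (4+3=7). Cumulative: 24
Frame 3: OPEN (4+0=4). Cumulative: 28
Frame 4: OPEN (8+0=8). Cumulative: 36
Frame 5: SPARE (8+2=10). 10 + next roll (8) = 18. Cumulative: 54
Frame 6: OPEN (8+1=9). Cumulative: 63
Frame 7: SPARE (7+3=10). 10 + next roll (6) = 16. Cumulative: 79
Frame 8: SPARE (6+4=10). 10 + next roll (4) = 14. Cumulative: 93
Frame 9: OPEN (4+1=5). Cumulative: 98
Frame 10: SPARE. Sum of all frame-10 rolls (5+5+3) = 13. Cumulative: 111

Answer: 111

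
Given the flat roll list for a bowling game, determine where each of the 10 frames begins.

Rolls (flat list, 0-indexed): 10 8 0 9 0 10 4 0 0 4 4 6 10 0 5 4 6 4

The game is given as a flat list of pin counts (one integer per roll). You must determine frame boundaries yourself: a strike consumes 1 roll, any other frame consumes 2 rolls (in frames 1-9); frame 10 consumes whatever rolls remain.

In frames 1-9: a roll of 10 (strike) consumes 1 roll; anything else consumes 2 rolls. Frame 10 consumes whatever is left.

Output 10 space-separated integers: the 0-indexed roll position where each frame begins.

Answer: 0 1 3 5 6 8 10 12 13 15

Derivation:
Frame 1 starts at roll index 0: roll=10 (strike), consumes 1 roll
Frame 2 starts at roll index 1: rolls=8,0 (sum=8), consumes 2 rolls
Frame 3 starts at roll index 3: rolls=9,0 (sum=9), consumes 2 rolls
Frame 4 starts at roll index 5: roll=10 (strike), consumes 1 roll
Frame 5 starts at roll index 6: rolls=4,0 (sum=4), consumes 2 rolls
Frame 6 starts at roll index 8: rolls=0,4 (sum=4), consumes 2 rolls
Frame 7 starts at roll index 10: rolls=4,6 (sum=10), consumes 2 rolls
Frame 8 starts at roll index 12: roll=10 (strike), consumes 1 roll
Frame 9 starts at roll index 13: rolls=0,5 (sum=5), consumes 2 rolls
Frame 10 starts at roll index 15: 3 remaining rolls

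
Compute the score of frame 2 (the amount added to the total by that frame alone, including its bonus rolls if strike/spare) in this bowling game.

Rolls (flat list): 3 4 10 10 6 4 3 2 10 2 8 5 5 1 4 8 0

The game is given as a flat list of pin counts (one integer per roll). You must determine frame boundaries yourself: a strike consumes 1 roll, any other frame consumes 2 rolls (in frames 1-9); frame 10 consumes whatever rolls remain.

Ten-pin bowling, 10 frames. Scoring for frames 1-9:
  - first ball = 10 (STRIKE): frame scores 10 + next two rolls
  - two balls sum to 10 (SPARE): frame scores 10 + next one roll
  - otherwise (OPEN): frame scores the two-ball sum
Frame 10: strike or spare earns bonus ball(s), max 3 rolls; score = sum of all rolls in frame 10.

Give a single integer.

Frame 1: OPEN (3+4=7). Cumulative: 7
Frame 2: STRIKE. 10 + next two rolls (10+6) = 26. Cumulative: 33
Frame 3: STRIKE. 10 + next two rolls (6+4) = 20. Cumulative: 53
Frame 4: SPARE (6+4=10). 10 + next roll (3) = 13. Cumulative: 66

Answer: 26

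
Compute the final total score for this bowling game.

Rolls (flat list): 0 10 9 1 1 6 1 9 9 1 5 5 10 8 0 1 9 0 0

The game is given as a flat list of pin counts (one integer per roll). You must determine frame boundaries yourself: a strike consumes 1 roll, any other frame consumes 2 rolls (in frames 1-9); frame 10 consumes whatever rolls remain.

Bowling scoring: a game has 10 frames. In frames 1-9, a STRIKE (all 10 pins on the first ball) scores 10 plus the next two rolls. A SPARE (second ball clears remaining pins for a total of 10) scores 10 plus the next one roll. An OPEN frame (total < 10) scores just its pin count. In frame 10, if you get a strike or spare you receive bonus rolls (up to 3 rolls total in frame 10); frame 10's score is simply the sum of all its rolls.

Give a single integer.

Frame 1: SPARE (0+10=10). 10 + next roll (9) = 19. Cumulative: 19
Frame 2: SPARE (9+1=10). 10 + next roll (1) = 11. Cumulative: 30
Frame 3: OPEN (1+6=7). Cumulative: 37
Frame 4: SPARE (1+9=10). 10 + next roll (9) = 19. Cumulative: 56
Frame 5: SPARE (9+1=10). 10 + next roll (5) = 15. Cumulative: 71
Frame 6: SPARE (5+5=10). 10 + next roll (10) = 20. Cumulative: 91
Frame 7: STRIKE. 10 + next two rolls (8+0) = 18. Cumulative: 109
Frame 8: OPEN (8+0=8). Cumulative: 117
Frame 9: SPARE (1+9=10). 10 + next roll (0) = 10. Cumulative: 127
Frame 10: OPEN. Sum of all frame-10 rolls (0+0) = 0. Cumulative: 127

Answer: 127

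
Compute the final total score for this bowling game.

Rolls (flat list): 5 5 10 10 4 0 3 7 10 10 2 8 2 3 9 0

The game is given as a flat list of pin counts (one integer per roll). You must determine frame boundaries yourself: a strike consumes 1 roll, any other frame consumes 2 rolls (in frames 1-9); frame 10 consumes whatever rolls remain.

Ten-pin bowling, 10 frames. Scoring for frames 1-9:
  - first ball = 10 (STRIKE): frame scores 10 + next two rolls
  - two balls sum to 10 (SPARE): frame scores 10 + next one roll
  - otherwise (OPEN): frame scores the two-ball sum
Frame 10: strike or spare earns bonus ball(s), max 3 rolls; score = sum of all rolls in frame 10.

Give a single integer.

Answer: 150

Derivation:
Frame 1: SPARE (5+5=10). 10 + next roll (10) = 20. Cumulative: 20
Frame 2: STRIKE. 10 + next two rolls (10+4) = 24. Cumulative: 44
Frame 3: STRIKE. 10 + next two rolls (4+0) = 14. Cumulative: 58
Frame 4: OPEN (4+0=4). Cumulative: 62
Frame 5: SPARE (3+7=10). 10 + next roll (10) = 20. Cumulative: 82
Frame 6: STRIKE. 10 + next two rolls (10+2) = 22. Cumulative: 104
Frame 7: STRIKE. 10 + next two rolls (2+8) = 20. Cumulative: 124
Frame 8: SPARE (2+8=10). 10 + next roll (2) = 12. Cumulative: 136
Frame 9: OPEN (2+3=5). Cumulative: 141
Frame 10: OPEN. Sum of all frame-10 rolls (9+0) = 9. Cumulative: 150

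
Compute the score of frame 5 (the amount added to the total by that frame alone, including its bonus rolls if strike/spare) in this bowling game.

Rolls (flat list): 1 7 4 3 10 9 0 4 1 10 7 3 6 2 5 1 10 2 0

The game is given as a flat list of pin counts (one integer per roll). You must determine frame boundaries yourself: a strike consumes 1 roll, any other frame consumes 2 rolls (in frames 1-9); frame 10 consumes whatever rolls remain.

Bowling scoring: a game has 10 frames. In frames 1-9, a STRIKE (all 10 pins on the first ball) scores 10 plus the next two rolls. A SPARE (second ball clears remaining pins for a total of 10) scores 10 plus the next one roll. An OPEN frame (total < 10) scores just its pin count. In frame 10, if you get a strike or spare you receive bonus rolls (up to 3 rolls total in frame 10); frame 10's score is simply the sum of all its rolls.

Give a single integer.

Answer: 5

Derivation:
Frame 1: OPEN (1+7=8). Cumulative: 8
Frame 2: OPEN (4+3=7). Cumulative: 15
Frame 3: STRIKE. 10 + next two rolls (9+0) = 19. Cumulative: 34
Frame 4: OPEN (9+0=9). Cumulative: 43
Frame 5: OPEN (4+1=5). Cumulative: 48
Frame 6: STRIKE. 10 + next two rolls (7+3) = 20. Cumulative: 68
Frame 7: SPARE (7+3=10). 10 + next roll (6) = 16. Cumulative: 84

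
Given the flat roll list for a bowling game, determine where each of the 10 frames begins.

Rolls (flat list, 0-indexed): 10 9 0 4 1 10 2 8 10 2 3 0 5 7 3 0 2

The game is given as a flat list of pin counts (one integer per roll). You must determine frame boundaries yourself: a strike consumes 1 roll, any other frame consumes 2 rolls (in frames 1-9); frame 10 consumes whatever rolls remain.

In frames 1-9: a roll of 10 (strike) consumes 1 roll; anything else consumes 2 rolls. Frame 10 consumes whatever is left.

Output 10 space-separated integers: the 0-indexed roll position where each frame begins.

Frame 1 starts at roll index 0: roll=10 (strike), consumes 1 roll
Frame 2 starts at roll index 1: rolls=9,0 (sum=9), consumes 2 rolls
Frame 3 starts at roll index 3: rolls=4,1 (sum=5), consumes 2 rolls
Frame 4 starts at roll index 5: roll=10 (strike), consumes 1 roll
Frame 5 starts at roll index 6: rolls=2,8 (sum=10), consumes 2 rolls
Frame 6 starts at roll index 8: roll=10 (strike), consumes 1 roll
Frame 7 starts at roll index 9: rolls=2,3 (sum=5), consumes 2 rolls
Frame 8 starts at roll index 11: rolls=0,5 (sum=5), consumes 2 rolls
Frame 9 starts at roll index 13: rolls=7,3 (sum=10), consumes 2 rolls
Frame 10 starts at roll index 15: 2 remaining rolls

Answer: 0 1 3 5 6 8 9 11 13 15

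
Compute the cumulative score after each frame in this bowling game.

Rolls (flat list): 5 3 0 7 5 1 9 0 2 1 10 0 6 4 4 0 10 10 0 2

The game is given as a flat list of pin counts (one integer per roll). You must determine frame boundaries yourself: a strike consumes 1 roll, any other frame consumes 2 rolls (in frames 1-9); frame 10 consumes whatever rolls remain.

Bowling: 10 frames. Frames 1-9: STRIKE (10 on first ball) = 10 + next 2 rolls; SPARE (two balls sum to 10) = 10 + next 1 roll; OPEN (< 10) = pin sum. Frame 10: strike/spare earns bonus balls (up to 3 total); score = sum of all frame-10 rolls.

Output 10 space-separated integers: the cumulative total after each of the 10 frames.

Frame 1: OPEN (5+3=8). Cumulative: 8
Frame 2: OPEN (0+7=7). Cumulative: 15
Frame 3: OPEN (5+1=6). Cumulative: 21
Frame 4: OPEN (9+0=9). Cumulative: 30
Frame 5: OPEN (2+1=3). Cumulative: 33
Frame 6: STRIKE. 10 + next two rolls (0+6) = 16. Cumulative: 49
Frame 7: OPEN (0+6=6). Cumulative: 55
Frame 8: OPEN (4+4=8). Cumulative: 63
Frame 9: SPARE (0+10=10). 10 + next roll (10) = 20. Cumulative: 83
Frame 10: STRIKE. Sum of all frame-10 rolls (10+0+2) = 12. Cumulative: 95

Answer: 8 15 21 30 33 49 55 63 83 95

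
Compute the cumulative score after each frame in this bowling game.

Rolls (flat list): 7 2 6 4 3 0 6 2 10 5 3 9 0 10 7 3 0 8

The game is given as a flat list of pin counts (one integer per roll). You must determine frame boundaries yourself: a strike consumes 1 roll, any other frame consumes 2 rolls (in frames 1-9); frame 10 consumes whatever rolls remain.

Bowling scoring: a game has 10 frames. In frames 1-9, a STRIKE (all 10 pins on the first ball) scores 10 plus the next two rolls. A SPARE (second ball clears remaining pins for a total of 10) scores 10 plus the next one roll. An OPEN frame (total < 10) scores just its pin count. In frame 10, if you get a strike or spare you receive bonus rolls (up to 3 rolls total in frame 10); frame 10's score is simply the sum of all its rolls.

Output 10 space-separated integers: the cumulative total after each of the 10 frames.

Frame 1: OPEN (7+2=9). Cumulative: 9
Frame 2: SPARE (6+4=10). 10 + next roll (3) = 13. Cumulative: 22
Frame 3: OPEN (3+0=3). Cumulative: 25
Frame 4: OPEN (6+2=8). Cumulative: 33
Frame 5: STRIKE. 10 + next two rolls (5+3) = 18. Cumulative: 51
Frame 6: OPEN (5+3=8). Cumulative: 59
Frame 7: OPEN (9+0=9). Cumulative: 68
Frame 8: STRIKE. 10 + next two rolls (7+3) = 20. Cumulative: 88
Frame 9: SPARE (7+3=10). 10 + next roll (0) = 10. Cumulative: 98
Frame 10: OPEN. Sum of all frame-10 rolls (0+8) = 8. Cumulative: 106

Answer: 9 22 25 33 51 59 68 88 98 106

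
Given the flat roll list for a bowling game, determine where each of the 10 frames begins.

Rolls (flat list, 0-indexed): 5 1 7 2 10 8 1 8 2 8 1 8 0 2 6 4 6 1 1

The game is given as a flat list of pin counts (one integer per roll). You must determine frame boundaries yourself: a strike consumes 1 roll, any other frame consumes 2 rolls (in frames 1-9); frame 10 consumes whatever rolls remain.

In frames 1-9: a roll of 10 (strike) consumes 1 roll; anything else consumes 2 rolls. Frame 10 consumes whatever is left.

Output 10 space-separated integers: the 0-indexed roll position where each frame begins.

Answer: 0 2 4 5 7 9 11 13 15 17

Derivation:
Frame 1 starts at roll index 0: rolls=5,1 (sum=6), consumes 2 rolls
Frame 2 starts at roll index 2: rolls=7,2 (sum=9), consumes 2 rolls
Frame 3 starts at roll index 4: roll=10 (strike), consumes 1 roll
Frame 4 starts at roll index 5: rolls=8,1 (sum=9), consumes 2 rolls
Frame 5 starts at roll index 7: rolls=8,2 (sum=10), consumes 2 rolls
Frame 6 starts at roll index 9: rolls=8,1 (sum=9), consumes 2 rolls
Frame 7 starts at roll index 11: rolls=8,0 (sum=8), consumes 2 rolls
Frame 8 starts at roll index 13: rolls=2,6 (sum=8), consumes 2 rolls
Frame 9 starts at roll index 15: rolls=4,6 (sum=10), consumes 2 rolls
Frame 10 starts at roll index 17: 2 remaining rolls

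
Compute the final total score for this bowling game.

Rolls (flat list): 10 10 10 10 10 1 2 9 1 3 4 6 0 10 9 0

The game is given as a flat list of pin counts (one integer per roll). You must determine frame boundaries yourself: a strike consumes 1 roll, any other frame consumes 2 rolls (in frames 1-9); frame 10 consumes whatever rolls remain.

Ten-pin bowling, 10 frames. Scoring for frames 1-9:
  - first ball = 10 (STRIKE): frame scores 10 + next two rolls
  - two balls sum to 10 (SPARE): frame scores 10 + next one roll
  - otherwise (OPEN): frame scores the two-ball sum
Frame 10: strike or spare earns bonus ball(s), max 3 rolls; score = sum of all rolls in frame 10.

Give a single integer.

Frame 1: STRIKE. 10 + next two rolls (10+10) = 30. Cumulative: 30
Frame 2: STRIKE. 10 + next two rolls (10+10) = 30. Cumulative: 60
Frame 3: STRIKE. 10 + next two rolls (10+10) = 30. Cumulative: 90
Frame 4: STRIKE. 10 + next two rolls (10+1) = 21. Cumulative: 111
Frame 5: STRIKE. 10 + next two rolls (1+2) = 13. Cumulative: 124
Frame 6: OPEN (1+2=3). Cumulative: 127
Frame 7: SPARE (9+1=10). 10 + next roll (3) = 13. Cumulative: 140
Frame 8: OPEN (3+4=7). Cumulative: 147
Frame 9: OPEN (6+0=6). Cumulative: 153
Frame 10: STRIKE. Sum of all frame-10 rolls (10+9+0) = 19. Cumulative: 172

Answer: 172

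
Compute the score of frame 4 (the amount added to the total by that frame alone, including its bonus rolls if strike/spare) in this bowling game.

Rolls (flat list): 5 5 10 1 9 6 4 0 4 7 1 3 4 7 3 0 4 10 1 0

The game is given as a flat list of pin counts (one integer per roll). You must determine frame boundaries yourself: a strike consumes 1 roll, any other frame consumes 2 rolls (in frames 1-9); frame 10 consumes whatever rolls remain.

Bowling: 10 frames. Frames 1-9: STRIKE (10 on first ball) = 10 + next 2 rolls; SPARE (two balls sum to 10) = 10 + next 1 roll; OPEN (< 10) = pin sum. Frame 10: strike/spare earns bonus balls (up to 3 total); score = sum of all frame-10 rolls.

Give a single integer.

Answer: 10

Derivation:
Frame 1: SPARE (5+5=10). 10 + next roll (10) = 20. Cumulative: 20
Frame 2: STRIKE. 10 + next two rolls (1+9) = 20. Cumulative: 40
Frame 3: SPARE (1+9=10). 10 + next roll (6) = 16. Cumulative: 56
Frame 4: SPARE (6+4=10). 10 + next roll (0) = 10. Cumulative: 66
Frame 5: OPEN (0+4=4). Cumulative: 70
Frame 6: OPEN (7+1=8). Cumulative: 78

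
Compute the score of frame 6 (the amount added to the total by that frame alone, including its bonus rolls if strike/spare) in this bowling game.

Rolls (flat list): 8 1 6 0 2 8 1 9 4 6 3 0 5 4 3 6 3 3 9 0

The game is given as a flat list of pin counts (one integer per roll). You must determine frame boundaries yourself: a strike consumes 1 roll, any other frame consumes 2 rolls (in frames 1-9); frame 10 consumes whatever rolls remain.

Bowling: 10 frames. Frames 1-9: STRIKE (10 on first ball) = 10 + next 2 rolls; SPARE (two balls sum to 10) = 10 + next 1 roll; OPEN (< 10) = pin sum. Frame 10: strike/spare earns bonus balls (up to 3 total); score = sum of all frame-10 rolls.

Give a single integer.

Answer: 3

Derivation:
Frame 1: OPEN (8+1=9). Cumulative: 9
Frame 2: OPEN (6+0=6). Cumulative: 15
Frame 3: SPARE (2+8=10). 10 + next roll (1) = 11. Cumulative: 26
Frame 4: SPARE (1+9=10). 10 + next roll (4) = 14. Cumulative: 40
Frame 5: SPARE (4+6=10). 10 + next roll (3) = 13. Cumulative: 53
Frame 6: OPEN (3+0=3). Cumulative: 56
Frame 7: OPEN (5+4=9). Cumulative: 65
Frame 8: OPEN (3+6=9). Cumulative: 74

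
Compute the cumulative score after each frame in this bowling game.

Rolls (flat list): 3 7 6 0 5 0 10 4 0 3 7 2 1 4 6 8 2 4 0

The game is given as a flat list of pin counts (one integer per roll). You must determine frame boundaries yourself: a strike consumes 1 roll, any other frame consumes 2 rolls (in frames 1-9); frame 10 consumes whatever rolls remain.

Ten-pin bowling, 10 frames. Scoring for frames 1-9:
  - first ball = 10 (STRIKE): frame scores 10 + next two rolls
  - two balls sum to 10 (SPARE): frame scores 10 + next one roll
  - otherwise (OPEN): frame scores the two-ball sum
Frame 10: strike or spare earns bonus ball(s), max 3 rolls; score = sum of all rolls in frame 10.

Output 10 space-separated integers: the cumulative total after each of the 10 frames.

Answer: 16 22 27 41 45 57 60 78 92 96

Derivation:
Frame 1: SPARE (3+7=10). 10 + next roll (6) = 16. Cumulative: 16
Frame 2: OPEN (6+0=6). Cumulative: 22
Frame 3: OPEN (5+0=5). Cumulative: 27
Frame 4: STRIKE. 10 + next two rolls (4+0) = 14. Cumulative: 41
Frame 5: OPEN (4+0=4). Cumulative: 45
Frame 6: SPARE (3+7=10). 10 + next roll (2) = 12. Cumulative: 57
Frame 7: OPEN (2+1=3). Cumulative: 60
Frame 8: SPARE (4+6=10). 10 + next roll (8) = 18. Cumulative: 78
Frame 9: SPARE (8+2=10). 10 + next roll (4) = 14. Cumulative: 92
Frame 10: OPEN. Sum of all frame-10 rolls (4+0) = 4. Cumulative: 96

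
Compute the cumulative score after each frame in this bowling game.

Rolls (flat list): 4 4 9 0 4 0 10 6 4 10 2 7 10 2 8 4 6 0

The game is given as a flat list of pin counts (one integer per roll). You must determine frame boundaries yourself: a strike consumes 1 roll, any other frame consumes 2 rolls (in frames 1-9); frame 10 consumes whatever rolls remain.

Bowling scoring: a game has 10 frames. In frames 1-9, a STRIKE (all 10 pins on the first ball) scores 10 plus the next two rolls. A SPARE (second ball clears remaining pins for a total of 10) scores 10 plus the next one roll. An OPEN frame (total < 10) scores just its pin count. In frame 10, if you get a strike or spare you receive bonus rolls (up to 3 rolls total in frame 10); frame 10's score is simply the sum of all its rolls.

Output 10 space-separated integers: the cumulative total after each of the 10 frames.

Answer: 8 17 21 41 61 80 89 109 123 133

Derivation:
Frame 1: OPEN (4+4=8). Cumulative: 8
Frame 2: OPEN (9+0=9). Cumulative: 17
Frame 3: OPEN (4+0=4). Cumulative: 21
Frame 4: STRIKE. 10 + next two rolls (6+4) = 20. Cumulative: 41
Frame 5: SPARE (6+4=10). 10 + next roll (10) = 20. Cumulative: 61
Frame 6: STRIKE. 10 + next two rolls (2+7) = 19. Cumulative: 80
Frame 7: OPEN (2+7=9). Cumulative: 89
Frame 8: STRIKE. 10 + next two rolls (2+8) = 20. Cumulative: 109
Frame 9: SPARE (2+8=10). 10 + next roll (4) = 14. Cumulative: 123
Frame 10: SPARE. Sum of all frame-10 rolls (4+6+0) = 10. Cumulative: 133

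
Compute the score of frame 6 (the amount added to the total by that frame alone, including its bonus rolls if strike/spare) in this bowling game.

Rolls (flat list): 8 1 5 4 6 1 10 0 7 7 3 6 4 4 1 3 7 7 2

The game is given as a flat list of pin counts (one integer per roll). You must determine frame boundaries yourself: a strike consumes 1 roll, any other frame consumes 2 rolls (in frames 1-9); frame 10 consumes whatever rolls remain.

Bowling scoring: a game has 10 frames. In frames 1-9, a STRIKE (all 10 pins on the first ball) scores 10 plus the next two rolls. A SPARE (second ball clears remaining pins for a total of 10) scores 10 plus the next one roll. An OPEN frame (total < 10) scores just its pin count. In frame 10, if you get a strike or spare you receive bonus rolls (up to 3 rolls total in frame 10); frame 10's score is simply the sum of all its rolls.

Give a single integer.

Answer: 16

Derivation:
Frame 1: OPEN (8+1=9). Cumulative: 9
Frame 2: OPEN (5+4=9). Cumulative: 18
Frame 3: OPEN (6+1=7). Cumulative: 25
Frame 4: STRIKE. 10 + next two rolls (0+7) = 17. Cumulative: 42
Frame 5: OPEN (0+7=7). Cumulative: 49
Frame 6: SPARE (7+3=10). 10 + next roll (6) = 16. Cumulative: 65
Frame 7: SPARE (6+4=10). 10 + next roll (4) = 14. Cumulative: 79
Frame 8: OPEN (4+1=5). Cumulative: 84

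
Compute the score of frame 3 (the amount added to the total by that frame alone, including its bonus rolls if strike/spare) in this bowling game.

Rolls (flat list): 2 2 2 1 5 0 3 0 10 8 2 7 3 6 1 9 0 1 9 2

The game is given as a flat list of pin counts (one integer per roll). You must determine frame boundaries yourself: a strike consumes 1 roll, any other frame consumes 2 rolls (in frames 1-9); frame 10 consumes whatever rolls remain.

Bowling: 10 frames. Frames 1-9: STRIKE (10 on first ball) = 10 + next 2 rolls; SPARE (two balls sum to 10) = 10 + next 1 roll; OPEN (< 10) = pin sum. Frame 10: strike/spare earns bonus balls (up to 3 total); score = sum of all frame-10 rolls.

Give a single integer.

Frame 1: OPEN (2+2=4). Cumulative: 4
Frame 2: OPEN (2+1=3). Cumulative: 7
Frame 3: OPEN (5+0=5). Cumulative: 12
Frame 4: OPEN (3+0=3). Cumulative: 15
Frame 5: STRIKE. 10 + next two rolls (8+2) = 20. Cumulative: 35

Answer: 5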